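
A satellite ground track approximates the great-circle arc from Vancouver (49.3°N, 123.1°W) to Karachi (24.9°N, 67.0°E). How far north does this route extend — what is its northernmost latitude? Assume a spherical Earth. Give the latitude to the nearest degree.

The great circle lies in the plane with unit normal n̂ = (p₁ × p₂)/|p₁ × p₂|.
Here n̂_z ≈ -0.108; the vertex latitude is φ_max = arccos|n̂_z| ≈ 83.8°.
Check via Clairaut: cos φ_max = |cos φ₁| · sin C = cos(49.3°)·sin(9.5°) ≈ 0.108, again giving ≈ 83.8°.

≈ 84°N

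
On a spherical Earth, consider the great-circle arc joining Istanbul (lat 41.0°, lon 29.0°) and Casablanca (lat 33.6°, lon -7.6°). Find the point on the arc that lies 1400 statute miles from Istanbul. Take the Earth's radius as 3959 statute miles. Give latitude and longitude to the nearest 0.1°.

Convert each endpoint to a unit vector on the sphere (x = cos φ cos λ, y = cos φ sin λ, z = sin φ).
The central angle between the endpoints is δ = arccos(p₁·p₂) ≈ 0.520 rad (29.8°). The total great-circle distance is δ·R ≈ 0.520 × 3959 ≈ 2059 mi, so the target fraction is f = 1400/2059 ≈ 0.680.
Interpolate at f ≈ 0.680 with slerp weights a = sin((1−f)δ)/sin δ ≈ 0.334, b = sin(fδ)/sin δ ≈ 0.697.
p = a·p₁ + b·p₂ ≈ (0.795, 0.045, 0.604); φ = arcsin(p_z) ≈ 37.19°, λ = atan2(p_y, p_x) ≈ 3.26°.

≈ lat 37.2°, lon 3.3°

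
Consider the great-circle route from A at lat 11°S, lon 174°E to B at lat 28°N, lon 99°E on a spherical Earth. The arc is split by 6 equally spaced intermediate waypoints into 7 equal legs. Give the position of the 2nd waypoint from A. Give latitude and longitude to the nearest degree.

From cos δ = sin φ₁ sin φ₂ + cos φ₁ cos φ₂ cos Δλ, the central angle is δ ≈ 1.436 rad (82.3°).
Interpolate at f = 2/7 with slerp weights a = sin((1−f)δ)/sin δ ≈ 0.863, b = sin(fδ)/sin δ ≈ 0.402.
p = a·p₁ + b·p₂ ≈ (-0.898, 0.439, 0.024); φ = arcsin(p_z) ≈ 1.39°, λ = atan2(p_y, p_x) ≈ 153.92°.

≈ lat 1°N, lon 154°E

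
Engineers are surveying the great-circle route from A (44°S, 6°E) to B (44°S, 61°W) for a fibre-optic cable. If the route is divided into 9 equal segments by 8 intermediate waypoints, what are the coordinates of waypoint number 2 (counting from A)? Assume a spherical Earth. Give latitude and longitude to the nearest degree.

Convert each endpoint to a unit vector on the sphere (x = cos φ cos λ, y = cos φ sin λ, z = sin φ).
The central angle between the endpoints is δ = arccos(p₁·p₂) ≈ 0.817 rad (46.8°).
Interpolate at f = 2/9 with slerp weights a = sin((1−f)δ)/sin δ ≈ 0.814, b = sin(fδ)/sin δ ≈ 0.248.
p = a·p₁ + b·p₂ ≈ (0.669, -0.095, -0.737); φ = arcsin(p_z) ≈ -47.52°, λ = atan2(p_y, p_x) ≈ -8.05°.

≈ (48°S, 8°W)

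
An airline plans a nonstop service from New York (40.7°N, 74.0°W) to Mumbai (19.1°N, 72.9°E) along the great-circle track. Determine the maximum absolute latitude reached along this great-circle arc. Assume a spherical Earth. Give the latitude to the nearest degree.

≈ 65°N

The great circle lies in the plane with unit normal n̂ = (p₁ × p₂)/|p₁ × p₂|.
Here n̂_z ≈ +0.424; the vertex latitude is φ_max = arccos|n̂_z| ≈ 64.9°.
Check via Clairaut: cos φ_max = |cos φ₁| · sin C = cos(40.7°)·sin(34.0°) ≈ 0.424, again giving ≈ 64.9°.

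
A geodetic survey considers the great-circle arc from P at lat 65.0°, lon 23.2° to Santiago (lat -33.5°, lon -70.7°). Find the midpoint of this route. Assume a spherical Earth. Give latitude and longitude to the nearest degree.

The haversine formula gives a central angle δ ≈ 2.123 rad (121.6°) between the endpoints.
Interpolate at f = 1/2 with slerp weights a = sin((1−f)δ)/sin δ ≈ 1.025, b = sin(fδ)/sin δ ≈ 1.025.
p = a·p₁ + b·p₂ ≈ (0.681, -0.636, 0.363); φ = arcsin(p_z) ≈ 21.30°, λ = atan2(p_y, p_x) ≈ -43.06°.

≈ lat 21°, lon -43°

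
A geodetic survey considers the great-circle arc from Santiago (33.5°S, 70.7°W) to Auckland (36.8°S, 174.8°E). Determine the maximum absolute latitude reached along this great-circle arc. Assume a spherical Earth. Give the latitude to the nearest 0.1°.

The great circle lies in the plane with unit normal n̂ = (p₁ × p₂)/|p₁ × p₂|.
Here n̂_z ≈ -0.608; the vertex latitude is φ_max = arccos|n̂_z| ≈ 52.5°.
Check via Clairaut: cos φ_max = |cos φ₁| · sin C = cos(33.5°)·sin(133.1°) ≈ 0.608, again giving ≈ 52.5°.

≈ 52.5°S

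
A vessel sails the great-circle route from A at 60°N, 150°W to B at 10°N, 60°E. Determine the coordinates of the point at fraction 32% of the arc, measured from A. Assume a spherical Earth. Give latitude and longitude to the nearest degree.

≈ 73°N, 120°E

The haversine formula gives a central angle δ ≈ 1.850 rad (106.0°) between the endpoints.
Interpolate at f = 0.32 with slerp weights a = sin((1−f)δ)/sin δ ≈ 0.990, b = sin(fδ)/sin δ ≈ 0.581.
p = a·p₁ + b·p₂ ≈ (-0.143, 0.248, 0.958); φ = arcsin(p_z) ≈ 73.38°, λ = atan2(p_y, p_x) ≈ 119.95°.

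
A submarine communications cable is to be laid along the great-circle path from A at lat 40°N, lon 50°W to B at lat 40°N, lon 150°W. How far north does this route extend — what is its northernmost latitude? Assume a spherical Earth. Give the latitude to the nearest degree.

≈ 53°N

The great circle lies in the plane with unit normal n̂ = (p₁ × p₂)/|p₁ × p₂|.
Here n̂_z ≈ -0.608; the vertex latitude is φ_max = arccos|n̂_z| ≈ 52.5°.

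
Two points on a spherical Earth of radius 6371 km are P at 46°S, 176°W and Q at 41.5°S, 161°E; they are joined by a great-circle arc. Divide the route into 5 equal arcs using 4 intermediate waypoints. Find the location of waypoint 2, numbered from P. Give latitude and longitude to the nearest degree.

From cos δ = sin φ₁ sin φ₂ + cos φ₁ cos φ₂ cos Δλ, the central angle is δ ≈ 0.299 rad (17.1°).
Interpolate at f = 2/5 with slerp weights a = sin((1−f)δ)/sin δ ≈ 0.606, b = sin(fδ)/sin δ ≈ 0.405.
p = a·p₁ + b·p₂ ≈ (-0.707, 0.069, -0.704); φ = arcsin(p_z) ≈ -44.76°, λ = atan2(p_y, p_x) ≈ 174.39°.

≈ 45°S, 174°E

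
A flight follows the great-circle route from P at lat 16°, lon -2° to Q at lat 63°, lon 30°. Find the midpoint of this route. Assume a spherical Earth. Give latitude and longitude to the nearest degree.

≈ lat 40°, lon 8°

Write both endpoints as unit vectors p₁, p₂ with components (cos φ cos λ, cos φ sin λ, sin φ).
The central angle between the endpoints is δ = arccos(p₁·p₂) ≈ 0.908 rad (52.0°).
Interpolate at f = 1/2 with slerp weights a = sin((1−f)δ)/sin δ ≈ 0.556, b = sin(fδ)/sin δ ≈ 0.556.
p = a·p₁ + b·p₂ ≈ (0.753, 0.108, 0.649); φ = arcsin(p_z) ≈ 40.47°, λ = atan2(p_y, p_x) ≈ 8.13°.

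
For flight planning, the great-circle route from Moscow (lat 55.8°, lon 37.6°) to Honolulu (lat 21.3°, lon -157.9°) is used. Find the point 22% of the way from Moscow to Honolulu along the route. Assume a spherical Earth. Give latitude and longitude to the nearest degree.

The haversine formula gives a central angle δ ≈ 1.776 rad (101.8°) between the endpoints.
Interpolate at f = 0.22 with slerp weights a = sin((1−f)δ)/sin δ ≈ 1.004, b = sin(fδ)/sin δ ≈ 0.389.
p = a·p₁ + b·p₂ ≈ (0.111, 0.208, 0.972); φ = arcsin(p_z) ≈ 76.36°, λ = atan2(p_y, p_x) ≈ 61.86°.

≈ lat 76°, lon 62°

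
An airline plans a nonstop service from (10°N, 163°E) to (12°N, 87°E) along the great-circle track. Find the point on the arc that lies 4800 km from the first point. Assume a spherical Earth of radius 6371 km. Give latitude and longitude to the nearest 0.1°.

≈ (14.0°N, 119.0°E)

The haversine formula gives a central angle δ ≈ 1.298 rad (74.4°) between the endpoints. The total great-circle distance is δ·R ≈ 1.298 × 6371 ≈ 8271 km, so the target fraction is f = 4800/8271 ≈ 0.580.
Interpolate at f ≈ 0.580 with slerp weights a = sin((1−f)δ)/sin δ ≈ 0.538, b = sin(fδ)/sin δ ≈ 0.710.
p = a·p₁ + b·p₂ ≈ (-0.470, 0.849, 0.241); φ = arcsin(p_z) ≈ 13.95°, λ = atan2(p_y, p_x) ≈ 119.00°.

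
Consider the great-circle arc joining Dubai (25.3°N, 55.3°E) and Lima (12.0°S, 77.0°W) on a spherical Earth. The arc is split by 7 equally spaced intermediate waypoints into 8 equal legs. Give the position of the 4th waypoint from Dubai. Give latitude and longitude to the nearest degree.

≈ 16°N, 16°W

The haversine formula gives a central angle δ ≈ 2.324 rad (133.2°) between the endpoints.
Interpolate at f = 4/8 with slerp weights a = sin((1−f)δ)/sin δ ≈ 1.258, b = sin(fδ)/sin δ ≈ 1.258.
p = a·p₁ + b·p₂ ≈ (0.924, -0.264, 0.276); φ = arcsin(p_z) ≈ 16.02°, λ = atan2(p_y, p_x) ≈ -15.94°.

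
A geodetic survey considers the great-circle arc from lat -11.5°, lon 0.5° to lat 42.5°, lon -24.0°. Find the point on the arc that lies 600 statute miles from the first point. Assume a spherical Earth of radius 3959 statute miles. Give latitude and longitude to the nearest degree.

The haversine formula gives a central angle δ ≈ 1.021 rad (58.5°) between the endpoints. The total great-circle distance is δ·R ≈ 1.021 × 3959 ≈ 4041 mi, so the target fraction is f = 600/4041 ≈ 0.148.
Interpolate at f ≈ 0.148 with slerp weights a = sin((1−f)δ)/sin δ ≈ 0.896, b = sin(fδ)/sin δ ≈ 0.177.
p = a·p₁ + b·p₂ ≈ (0.997, -0.045, -0.059); φ = arcsin(p_z) ≈ -3.38°, λ = atan2(p_y, p_x) ≈ -2.61°.

≈ lat -3°, lon -3°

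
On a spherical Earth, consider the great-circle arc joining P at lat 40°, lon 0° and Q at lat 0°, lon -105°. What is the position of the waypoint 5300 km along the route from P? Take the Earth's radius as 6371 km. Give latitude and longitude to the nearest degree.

Convert each endpoint to a unit vector on the sphere (x = cos φ cos λ, y = cos φ sin λ, z = sin φ).
The central angle between the endpoints is δ = arccos(p₁·p₂) ≈ 1.770 rad (101.4°). The total great-circle distance is δ·R ≈ 1.770 × 6371 ≈ 11279 km, so the target fraction is f = 5300/11279 ≈ 0.470.
Interpolate at f ≈ 0.470 with slerp weights a = sin((1−f)δ)/sin δ ≈ 0.823, b = sin(fδ)/sin δ ≈ 0.754.
p = a·p₁ + b·p₂ ≈ (0.435, -0.728, 0.529); φ = arcsin(p_z) ≈ 31.94°, λ = atan2(p_y, p_x) ≈ -59.14°.

≈ lat 32°, lon -59°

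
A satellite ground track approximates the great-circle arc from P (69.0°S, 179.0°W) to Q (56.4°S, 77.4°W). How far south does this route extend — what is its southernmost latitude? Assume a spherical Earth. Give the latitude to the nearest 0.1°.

≈ 73.3°S

The great circle lies in the plane with unit normal n̂ = (p₁ × p₂)/|p₁ × p₂|.
Here n̂_z ≈ +0.288; the vertex latitude is φ_max = arccos|n̂_z| ≈ 73.3°.
Check via Clairaut: cos φ_max = |cos φ₁| · sin C = cos(69.0°)·sin(126.6°) ≈ 0.288, again giving ≈ 73.3°.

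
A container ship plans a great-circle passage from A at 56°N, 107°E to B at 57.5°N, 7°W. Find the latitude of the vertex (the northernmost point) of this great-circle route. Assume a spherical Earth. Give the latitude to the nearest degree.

≈ 70°N

The great circle lies in the plane with unit normal n̂ = (p₁ × p₂)/|p₁ × p₂|.
Here n̂_z ≈ -0.336; the vertex latitude is φ_max = arccos|n̂_z| ≈ 70.4°.
Check via Clairaut: cos φ_max = |cos φ₁| · sin C = cos(56.0°)·sin(36.9°) ≈ 0.336, again giving ≈ 70.4°.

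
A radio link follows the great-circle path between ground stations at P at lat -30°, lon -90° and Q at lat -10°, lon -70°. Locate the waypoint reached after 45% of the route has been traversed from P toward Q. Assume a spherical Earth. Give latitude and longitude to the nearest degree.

≈ lat -21°, lon -80°

Convert each endpoint to a unit vector on the sphere (x = cos φ cos λ, y = cos φ sin λ, z = sin φ).
The central angle between the endpoints is δ = arccos(p₁·p₂) ≈ 0.477 rad (27.3°).
Interpolate at f = 0.45 with slerp weights a = sin((1−f)δ)/sin δ ≈ 0.565, b = sin(fδ)/sin δ ≈ 0.464.
p = a·p₁ + b·p₂ ≈ (0.156, -0.919, -0.363); φ = arcsin(p_z) ≈ -21.29°, λ = atan2(p_y, p_x) ≈ -80.35°.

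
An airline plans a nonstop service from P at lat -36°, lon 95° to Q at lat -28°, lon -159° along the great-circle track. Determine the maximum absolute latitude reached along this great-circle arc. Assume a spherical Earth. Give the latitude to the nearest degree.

The great circle lies in the plane with unit normal n̂ = (p₁ × p₂)/|p₁ × p₂|.
Here n̂_z ≈ +0.689; the vertex latitude is φ_max = arccos|n̂_z| ≈ 46.5°.

≈ -46°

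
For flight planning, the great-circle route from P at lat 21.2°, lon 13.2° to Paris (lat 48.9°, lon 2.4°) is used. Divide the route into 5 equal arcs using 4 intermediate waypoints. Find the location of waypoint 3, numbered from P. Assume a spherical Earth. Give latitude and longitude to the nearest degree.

The haversine formula gives a central angle δ ≈ 0.506 rad (29.0°) between the endpoints.
Interpolate at f = 3/5 with slerp weights a = sin((1−f)δ)/sin δ ≈ 0.415, b = sin(fδ)/sin δ ≈ 0.617.
p = a·p₁ + b·p₂ ≈ (0.782, 0.105, 0.615); φ = arcsin(p_z) ≈ 37.94°, λ = atan2(p_y, p_x) ≈ 7.67°.

≈ lat 38°, lon 8°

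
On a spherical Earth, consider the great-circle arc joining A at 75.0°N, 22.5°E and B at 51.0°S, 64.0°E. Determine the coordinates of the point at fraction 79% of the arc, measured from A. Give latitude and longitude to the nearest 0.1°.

Write both endpoints as unit vectors p₁, p₂ with components (cos φ cos λ, cos φ sin λ, sin φ).
The central angle between the endpoints is δ = arccos(p₁·p₂) ≈ 2.251 rad (129.0°).
Interpolate at f = 0.79 with slerp weights a = sin((1−f)δ)/sin δ ≈ 0.585, b = sin(fδ)/sin δ ≈ 1.258.
p = a·p₁ + b·p₂ ≈ (0.487, 0.770, -0.413); φ = arcsin(p_z) ≈ -24.36°, λ = atan2(p_y, p_x) ≈ 57.67°.

≈ 24.4°S, 57.7°E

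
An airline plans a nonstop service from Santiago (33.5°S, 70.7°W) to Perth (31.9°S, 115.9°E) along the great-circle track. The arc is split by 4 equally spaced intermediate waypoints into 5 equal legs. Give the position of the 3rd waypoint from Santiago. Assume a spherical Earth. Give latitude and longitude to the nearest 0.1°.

≈ (76.8°S, 135.1°E)

From cos δ = sin φ₁ sin φ₂ + cos φ₁ cos φ₂ cos Δλ, the central angle is δ ≈ 1.995 rad (114.3°).
Interpolate at f = 3/5 with slerp weights a = sin((1−f)δ)/sin δ ≈ 0.786, b = sin(fδ)/sin δ ≈ 1.021.
p = a·p₁ + b·p₂ ≈ (-0.162, 0.162, -0.973); φ = arcsin(p_z) ≈ -76.75°, λ = atan2(p_y, p_x) ≈ 135.08°.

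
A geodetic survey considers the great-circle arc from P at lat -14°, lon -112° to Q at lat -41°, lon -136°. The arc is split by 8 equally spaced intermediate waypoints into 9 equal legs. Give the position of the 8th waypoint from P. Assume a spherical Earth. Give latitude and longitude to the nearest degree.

Write both endpoints as unit vectors p₁, p₂ with components (cos φ cos λ, cos φ sin λ, sin φ).
The central angle between the endpoints is δ = arccos(p₁·p₂) ≈ 0.596 rad (34.1°).
Interpolate at f = 8/9 with slerp weights a = sin((1−f)δ)/sin δ ≈ 0.118, b = sin(fδ)/sin δ ≈ 0.900.
p = a·p₁ + b·p₂ ≈ (-0.532, -0.578, -0.619); φ = arcsin(p_z) ≈ -38.25°, λ = atan2(p_y, p_x) ≈ -132.60°.

≈ lat -38°, lon -133°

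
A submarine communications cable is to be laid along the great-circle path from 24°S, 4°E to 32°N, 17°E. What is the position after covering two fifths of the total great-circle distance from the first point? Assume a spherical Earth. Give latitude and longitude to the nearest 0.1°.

≈ 1.6°S, 9.1°E

Write both endpoints as unit vectors p₁, p₂ with components (cos φ cos λ, cos φ sin λ, sin φ).
The central angle between the endpoints is δ = arccos(p₁·p₂) ≈ 1.001 rad (57.4°).
Interpolate at f = 2/5 with slerp weights a = sin((1−f)δ)/sin δ ≈ 0.671, b = sin(fδ)/sin δ ≈ 0.463.
p = a·p₁ + b·p₂ ≈ (0.987, 0.158, -0.028); φ = arcsin(p_z) ≈ -1.59°, λ = atan2(p_y, p_x) ≈ 9.07°.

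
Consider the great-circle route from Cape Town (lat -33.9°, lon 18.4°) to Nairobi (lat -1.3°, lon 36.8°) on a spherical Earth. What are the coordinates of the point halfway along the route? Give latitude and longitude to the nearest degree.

Convert each endpoint to a unit vector on the sphere (x = cos φ cos λ, y = cos φ sin λ, z = sin φ).
The central angle between the endpoints is δ = arccos(p₁·p₂) ≈ 0.643 rad (36.9°).
Interpolate at f = 1/2 with slerp weights a = sin((1−f)δ)/sin δ ≈ 0.527, b = sin(fδ)/sin δ ≈ 0.527.
p = a·p₁ + b·p₂ ≈ (0.837, 0.454, -0.306); φ = arcsin(p_z) ≈ -17.81°, λ = atan2(p_y, p_x) ≈ 28.46°.

≈ lat -18°, lon 28°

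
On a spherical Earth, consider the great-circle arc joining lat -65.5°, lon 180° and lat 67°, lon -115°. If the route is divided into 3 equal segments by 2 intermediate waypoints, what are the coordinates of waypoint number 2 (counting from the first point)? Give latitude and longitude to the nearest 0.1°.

≈ lat 23.6°, lon -142.9°

The haversine formula gives a central angle δ ≈ 2.448 rad (140.3°) between the endpoints.
Interpolate at f = 2/3 with slerp weights a = sin((1−f)δ)/sin δ ≈ 1.140, b = sin(fδ)/sin δ ≈ 1.562.
p = a·p₁ + b·p₂ ≈ (-0.731, -0.553, 0.400); φ = arcsin(p_z) ≈ 23.60°, λ = atan2(p_y, p_x) ≈ -142.87°.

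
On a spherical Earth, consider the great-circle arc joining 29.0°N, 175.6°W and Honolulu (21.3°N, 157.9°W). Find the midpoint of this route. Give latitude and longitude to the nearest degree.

Convert each endpoint to a unit vector on the sphere (x = cos φ cos λ, y = cos φ sin λ, z = sin φ).
The central angle between the endpoints is δ = arccos(p₁·p₂) ≈ 0.310 rad (17.7°).
Interpolate at f = 1/2 with slerp weights a = sin((1−f)δ)/sin δ ≈ 0.506, b = sin(fδ)/sin δ ≈ 0.506.
p = a·p₁ + b·p₂ ≈ (-0.878, -0.211, 0.429); φ = arcsin(p_z) ≈ 25.41°, λ = atan2(p_y, p_x) ≈ -166.47°.

≈ 25°N, 166°W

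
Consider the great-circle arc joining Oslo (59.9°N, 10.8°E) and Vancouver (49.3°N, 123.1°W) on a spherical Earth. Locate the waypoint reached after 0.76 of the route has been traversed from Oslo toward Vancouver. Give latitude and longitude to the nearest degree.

The haversine formula gives a central angle δ ≈ 1.127 rad (64.6°) between the endpoints.
Interpolate at f = 0.76 with slerp weights a = sin((1−f)δ)/sin δ ≈ 0.296, b = sin(fδ)/sin δ ≈ 0.837.
p = a·p₁ + b·p₂ ≈ (-0.152, -0.429, 0.890); φ = arcsin(p_z) ≈ 62.91°, λ = atan2(p_y, p_x) ≈ -109.52°.

≈ (63°N, 110°W)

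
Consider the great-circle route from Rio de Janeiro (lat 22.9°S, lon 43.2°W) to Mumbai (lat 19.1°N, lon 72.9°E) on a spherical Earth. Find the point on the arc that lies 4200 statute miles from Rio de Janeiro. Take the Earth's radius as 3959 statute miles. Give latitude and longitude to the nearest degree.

Write both endpoints as unit vectors p₁, p₂ with components (cos φ cos λ, cos φ sin λ, sin φ).
The central angle between the endpoints is δ = arccos(p₁·p₂) ≈ 2.106 rad (120.7°). The total great-circle distance is δ·R ≈ 2.106 × 3959 ≈ 8339 mi, so the target fraction is f = 4200/8339 ≈ 0.504.
Interpolate at f ≈ 0.504 with slerp weights a = sin((1−f)δ)/sin δ ≈ 1.006, b = sin(fδ)/sin δ ≈ 1.015.
p = a·p₁ + b·p₂ ≈ (0.958, 0.282, -0.059); φ = arcsin(p_z) ≈ -3.40°, λ = atan2(p_y, p_x) ≈ 16.42°.

≈ lat 3°S, lon 16°E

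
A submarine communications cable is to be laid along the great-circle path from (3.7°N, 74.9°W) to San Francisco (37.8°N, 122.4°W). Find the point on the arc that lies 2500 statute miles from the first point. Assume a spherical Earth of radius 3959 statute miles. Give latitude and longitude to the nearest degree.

≈ (28°N, 103°W)

Write both endpoints as unit vectors p₁, p₂ with components (cos φ cos λ, cos φ sin λ, sin φ).
The central angle between the endpoints is δ = arccos(p₁·p₂) ≈ 0.962 rad (55.1°). The total great-circle distance is δ·R ≈ 0.962 × 3959 ≈ 3807 mi, so the target fraction is f = 2500/3807 ≈ 0.657.
Interpolate at f ≈ 0.657 with slerp weights a = sin((1−f)δ)/sin δ ≈ 0.395, b = sin(fδ)/sin δ ≈ 0.720.
p = a·p₁ + b·p₂ ≈ (-0.202, -0.861, 0.467); φ = arcsin(p_z) ≈ 27.82°, λ = atan2(p_y, p_x) ≈ -103.21°.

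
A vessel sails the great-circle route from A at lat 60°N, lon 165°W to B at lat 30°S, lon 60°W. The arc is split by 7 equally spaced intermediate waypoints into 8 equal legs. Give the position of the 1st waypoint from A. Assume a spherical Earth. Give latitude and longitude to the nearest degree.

≈ lat 56°N, lon 137°W

From cos δ = sin φ₁ sin φ₂ + cos φ₁ cos φ₂ cos Δλ, the central angle is δ ≈ 2.147 rad (123.0°).
Interpolate at f = 1/8 with slerp weights a = sin((1−f)δ)/sin δ ≈ 1.137, b = sin(fδ)/sin δ ≈ 0.316.
p = a·p₁ + b·p₂ ≈ (-0.412, -0.384, 0.826); φ = arcsin(p_z) ≈ 55.71°, λ = atan2(p_y, p_x) ≈ -136.99°.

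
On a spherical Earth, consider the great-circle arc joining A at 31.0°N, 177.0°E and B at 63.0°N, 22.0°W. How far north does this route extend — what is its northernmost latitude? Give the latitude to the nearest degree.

The great circle lies in the plane with unit normal n̂ = (p₁ × p₂)/|p₁ × p₂|.
Here n̂_z ≈ +0.127; the vertex latitude is φ_max = arccos|n̂_z| ≈ 82.7°.
Check via Clairaut: cos φ_max = |cos φ₁| · sin C = cos(31.0°)·sin(8.5°) ≈ 0.127, again giving ≈ 82.7°.

≈ 83°N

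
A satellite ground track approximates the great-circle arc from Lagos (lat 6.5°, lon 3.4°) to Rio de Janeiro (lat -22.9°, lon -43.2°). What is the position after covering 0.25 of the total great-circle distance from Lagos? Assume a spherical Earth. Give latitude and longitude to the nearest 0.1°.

The haversine formula gives a central angle δ ≈ 0.946 rad (54.2°) between the endpoints.
Interpolate at f = 0.25 with slerp weights a = sin((1−f)δ)/sin δ ≈ 0.803, b = sin(fδ)/sin δ ≈ 0.289.
p = a·p₁ + b·p₂ ≈ (0.991, -0.135, -0.021); φ = arcsin(p_z) ≈ -1.23°, λ = atan2(p_y, p_x) ≈ -7.75°.

≈ lat -1.2°, lon -7.8°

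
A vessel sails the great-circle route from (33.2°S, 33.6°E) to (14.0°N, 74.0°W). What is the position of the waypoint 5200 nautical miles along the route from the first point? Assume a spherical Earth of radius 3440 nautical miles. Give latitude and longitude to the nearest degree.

≈ (0°N, 52°W)

Write both endpoints as unit vectors p₁, p₂ with components (cos φ cos λ, cos φ sin λ, sin φ).
The central angle between the endpoints is δ = arccos(p₁·p₂) ≈ 1.958 rad (112.2°). The total great-circle distance is δ·R ≈ 1.958 × 3440 ≈ 6737 nmi, so the target fraction is f = 5200/6737 ≈ 0.772.
Interpolate at f ≈ 0.772 with slerp weights a = sin((1−f)δ)/sin δ ≈ 0.467, b = sin(fδ)/sin δ ≈ 1.078.
p = a·p₁ + b·p₂ ≈ (0.614, -0.790, 0.005); φ = arcsin(p_z) ≈ 0.30°, λ = atan2(p_y, p_x) ≈ -52.15°.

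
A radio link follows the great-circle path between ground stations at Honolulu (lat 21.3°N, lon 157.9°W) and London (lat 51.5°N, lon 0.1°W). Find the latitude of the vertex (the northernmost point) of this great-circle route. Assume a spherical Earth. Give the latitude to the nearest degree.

The great circle lies in the plane with unit normal n̂ = (p₁ × p₂)/|p₁ × p₂|.
Here n̂_z ≈ +0.226; the vertex latitude is φ_max = arccos|n̂_z| ≈ 76.9°.
Check via Clairaut: cos φ_max = |cos φ₁| · sin C = cos(21.3°)·sin(14.1°) ≈ 0.226, again giving ≈ 76.9°.

≈ 77°N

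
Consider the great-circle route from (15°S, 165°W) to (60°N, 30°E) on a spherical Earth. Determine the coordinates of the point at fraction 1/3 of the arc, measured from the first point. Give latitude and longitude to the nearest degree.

≈ (29°N, 173°W)

Write both endpoints as unit vectors p₁, p₂ with components (cos φ cos λ, cos φ sin λ, sin φ).
The central angle between the endpoints is δ = arccos(p₁·p₂) ≈ 2.333 rad (133.7°).
Interpolate at f = 1/3 with slerp weights a = sin((1−f)δ)/sin δ ≈ 1.383, b = sin(fδ)/sin δ ≈ 0.970.
p = a·p₁ + b·p₂ ≈ (-0.870, -0.103, 0.482); φ = arcsin(p_z) ≈ 28.84°, λ = atan2(p_y, p_x) ≈ -173.24°.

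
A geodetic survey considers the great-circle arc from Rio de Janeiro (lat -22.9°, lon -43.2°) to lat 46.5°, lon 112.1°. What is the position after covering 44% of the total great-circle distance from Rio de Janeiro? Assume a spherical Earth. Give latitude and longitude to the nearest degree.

≈ lat 32°, lon -6°

Write both endpoints as unit vectors p₁, p₂ with components (cos φ cos λ, cos φ sin λ, sin φ).
The central angle between the endpoints is δ = arccos(p₁·p₂) ≈ 2.603 rad (149.1°).
Interpolate at f = 0.44 with slerp weights a = sin((1−f)δ)/sin δ ≈ 1.937, b = sin(fδ)/sin δ ≈ 1.775.
p = a·p₁ + b·p₂ ≈ (0.841, -0.089, 0.534); φ = arcsin(p_z) ≈ 32.29°, λ = atan2(p_y, p_x) ≈ -6.04°.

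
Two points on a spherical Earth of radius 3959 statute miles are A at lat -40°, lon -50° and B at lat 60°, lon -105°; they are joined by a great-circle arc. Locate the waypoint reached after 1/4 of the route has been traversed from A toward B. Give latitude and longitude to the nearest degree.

≈ lat -15°, lon -62°

Write both endpoints as unit vectors p₁, p₂ with components (cos φ cos λ, cos φ sin λ, sin φ).
The central angle between the endpoints is δ = arccos(p₁·p₂) ≈ 1.915 rad (109.7°).
Interpolate at f = 1/4 with slerp weights a = sin((1−f)δ)/sin δ ≈ 1.052, b = sin(fδ)/sin δ ≈ 0.489.
p = a·p₁ + b·p₂ ≈ (0.455, -0.854, -0.253); φ = arcsin(p_z) ≈ -14.65°, λ = atan2(p_y, p_x) ≈ -61.95°.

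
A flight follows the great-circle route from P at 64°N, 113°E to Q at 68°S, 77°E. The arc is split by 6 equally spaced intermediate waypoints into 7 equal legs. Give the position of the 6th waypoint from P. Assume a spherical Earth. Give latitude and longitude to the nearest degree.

From cos δ = sin φ₁ sin φ₂ + cos φ₁ cos φ₂ cos Δλ, the central angle is δ ≈ 2.347 rad (134.5°).
Interpolate at f = 6/7 with slerp weights a = sin((1−f)δ)/sin δ ≈ 0.461, b = sin(fδ)/sin δ ≈ 1.267.
p = a·p₁ + b·p₂ ≈ (0.028, 0.649, -0.761); φ = arcsin(p_z) ≈ -49.52°, λ = atan2(p_y, p_x) ≈ 87.54°.

≈ 50°S, 88°E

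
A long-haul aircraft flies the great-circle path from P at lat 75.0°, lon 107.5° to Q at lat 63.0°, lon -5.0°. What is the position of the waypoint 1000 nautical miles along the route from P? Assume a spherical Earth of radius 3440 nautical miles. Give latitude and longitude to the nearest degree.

Write both endpoints as unit vectors p₁, p₂ with components (cos φ cos λ, cos φ sin λ, sin φ).
The central angle between the endpoints is δ = arccos(p₁·p₂) ≈ 0.617 rad (35.3°). The total great-circle distance is δ·R ≈ 0.617 × 3440 ≈ 2122 nmi, so the target fraction is f = 1000/2122 ≈ 0.471.
Interpolate at f ≈ 0.471 with slerp weights a = sin((1−f)δ)/sin δ ≈ 0.554, b = sin(fδ)/sin δ ≈ 0.495.
p = a·p₁ + b·p₂ ≈ (0.181, 0.117, 0.976); φ = arcsin(p_z) ≈ 77.55°, λ = atan2(p_y, p_x) ≈ 32.91°.

≈ lat 78°, lon 33°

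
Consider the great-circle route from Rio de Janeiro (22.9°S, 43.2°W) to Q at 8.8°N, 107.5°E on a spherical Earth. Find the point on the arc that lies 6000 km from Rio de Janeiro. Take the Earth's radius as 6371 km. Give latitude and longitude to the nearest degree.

≈ 30°S, 17°E

Convert each endpoint to a unit vector on the sphere (x = cos φ cos λ, y = cos φ sin λ, z = sin φ).
The central angle between the endpoints is δ = arccos(p₁·p₂) ≈ 2.593 rad (148.6°). The total great-circle distance is δ·R ≈ 2.593 × 6371 ≈ 16522 km, so the target fraction is f = 6000/16522 ≈ 0.363.
Interpolate at f ≈ 0.363 with slerp weights a = sin((1−f)δ)/sin δ ≈ 1.912, b = sin(fδ)/sin δ ≈ 1.551.
p = a·p₁ + b·p₂ ≈ (0.823, 0.256, -0.507); φ = arcsin(p_z) ≈ -30.45°, λ = atan2(p_y, p_x) ≈ 17.29°.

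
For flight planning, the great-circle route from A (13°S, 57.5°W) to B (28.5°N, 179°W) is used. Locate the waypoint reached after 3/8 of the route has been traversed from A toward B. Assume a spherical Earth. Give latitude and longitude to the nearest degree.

From cos δ = sin φ₁ sin φ₂ + cos φ₁ cos φ₂ cos Δλ, the central angle is δ ≈ 2.159 rad (123.7°).
Interpolate at f = 3/8 with slerp weights a = sin((1−f)δ)/sin δ ≈ 1.173, b = sin(fδ)/sin δ ≈ 0.870.
p = a·p₁ + b·p₂ ≈ (-0.151, -0.977, 0.151); φ = arcsin(p_z) ≈ 8.71°, λ = atan2(p_y, p_x) ≈ -98.77°.

≈ (9°N, 99°W)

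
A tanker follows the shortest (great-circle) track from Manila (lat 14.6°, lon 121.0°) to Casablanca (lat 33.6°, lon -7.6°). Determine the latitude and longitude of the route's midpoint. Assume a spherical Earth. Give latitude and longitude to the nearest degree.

≈ lat 46°, lon 66°

Write both endpoints as unit vectors p₁, p₂ with components (cos φ cos λ, cos φ sin λ, sin φ).
The central angle between the endpoints is δ = arccos(p₁·p₂) ≈ 1.943 rad (111.3°).
Interpolate at f = 1/2 with slerp weights a = sin((1−f)δ)/sin δ ≈ 0.886, b = sin(fδ)/sin δ ≈ 0.886.
p = a·p₁ + b·p₂ ≈ (0.290, 0.637, 0.714); φ = arcsin(p_z) ≈ 45.55°, λ = atan2(p_y, p_x) ≈ 65.54°.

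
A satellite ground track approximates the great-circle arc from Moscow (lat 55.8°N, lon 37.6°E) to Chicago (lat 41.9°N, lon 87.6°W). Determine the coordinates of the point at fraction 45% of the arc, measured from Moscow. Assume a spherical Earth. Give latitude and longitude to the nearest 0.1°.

≈ lat 68.4°N, lon 30.9°W

Convert each endpoint to a unit vector on the sphere (x = cos φ cos λ, y = cos φ sin λ, z = sin φ).
The central angle between the endpoints is δ = arccos(p₁·p₂) ≈ 1.254 rad (71.9°).
Interpolate at f = 0.45 with slerp weights a = sin((1−f)δ)/sin δ ≈ 0.670, b = sin(fδ)/sin δ ≈ 0.563.
p = a·p₁ + b·p₂ ≈ (0.316, -0.189, 0.930); φ = arcsin(p_z) ≈ 68.41°, λ = atan2(p_y, p_x) ≈ -30.89°.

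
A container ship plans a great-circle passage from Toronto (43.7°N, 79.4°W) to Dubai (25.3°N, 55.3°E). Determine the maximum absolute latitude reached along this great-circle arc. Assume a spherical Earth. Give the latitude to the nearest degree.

The great circle lies in the plane with unit normal n̂ = (p₁ × p₂)/|p₁ × p₂|.
Here n̂_z ≈ +0.471; the vertex latitude is φ_max = arccos|n̂_z| ≈ 61.9°.

≈ 62°N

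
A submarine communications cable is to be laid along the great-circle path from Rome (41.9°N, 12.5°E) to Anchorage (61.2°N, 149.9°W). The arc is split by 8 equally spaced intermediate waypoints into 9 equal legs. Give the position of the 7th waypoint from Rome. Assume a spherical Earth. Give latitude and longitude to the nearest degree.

≈ 77°N, 132°W

The haversine formula gives a central angle δ ≈ 1.325 rad (75.9°) between the endpoints.
Interpolate at f = 7/9 with slerp weights a = sin((1−f)δ)/sin δ ≈ 0.299, b = sin(fδ)/sin δ ≈ 0.884.
p = a·p₁ + b·p₂ ≈ (-0.151, -0.165, 0.975); φ = arcsin(p_z) ≈ 77.05°, λ = atan2(p_y, p_x) ≈ -132.41°.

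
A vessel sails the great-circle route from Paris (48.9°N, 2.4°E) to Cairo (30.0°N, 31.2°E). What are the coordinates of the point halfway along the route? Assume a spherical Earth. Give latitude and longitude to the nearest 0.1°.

≈ 40.3°N, 18.8°E

From cos δ = sin φ₁ sin φ₂ + cos φ₁ cos φ₂ cos Δλ, the central angle is δ ≈ 0.504 rad (28.9°).
Interpolate at f = 1/2 with slerp weights a = sin((1−f)δ)/sin δ ≈ 0.516, b = sin(fδ)/sin δ ≈ 0.516.
p = a·p₁ + b·p₂ ≈ (0.722, 0.246, 0.647); φ = arcsin(p_z) ≈ 40.33°, λ = atan2(p_y, p_x) ≈ 18.81°.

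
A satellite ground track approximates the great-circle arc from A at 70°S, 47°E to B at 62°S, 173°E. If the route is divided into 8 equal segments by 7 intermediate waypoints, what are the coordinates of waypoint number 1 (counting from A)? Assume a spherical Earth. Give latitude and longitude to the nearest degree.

The haversine formula gives a central angle δ ≈ 0.745 rad (42.7°) between the endpoints.
Interpolate at f = 1/8 with slerp weights a = sin((1−f)δ)/sin δ ≈ 0.895, b = sin(fδ)/sin δ ≈ 0.137.
p = a·p₁ + b·p₂ ≈ (0.145, 0.232, -0.962); φ = arcsin(p_z) ≈ -74.14°, λ = atan2(p_y, p_x) ≈ 57.99°.

≈ 74°S, 58°E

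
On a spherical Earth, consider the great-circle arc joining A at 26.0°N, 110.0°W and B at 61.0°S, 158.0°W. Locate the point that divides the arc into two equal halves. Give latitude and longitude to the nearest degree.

Write both endpoints as unit vectors p₁, p₂ with components (cos φ cos λ, cos φ sin λ, sin φ).
The central angle between the endpoints is δ = arccos(p₁·p₂) ≈ 1.663 rad (95.3°).
Interpolate at f = 1/2 with slerp weights a = sin((1−f)δ)/sin δ ≈ 0.742, b = sin(fδ)/sin δ ≈ 0.742.
p = a·p₁ + b·p₂ ≈ (-0.562, -0.761, -0.324); φ = arcsin(p_z) ≈ -18.89°, λ = atan2(p_y, p_x) ≈ -126.41°.

≈ 19°S, 126°W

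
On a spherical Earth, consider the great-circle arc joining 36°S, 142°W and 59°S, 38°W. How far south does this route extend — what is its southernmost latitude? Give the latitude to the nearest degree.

≈ 64°S

The great circle lies in the plane with unit normal n̂ = (p₁ × p₂)/|p₁ × p₂|.
Here n̂_z ≈ +0.442; the vertex latitude is φ_max = arccos|n̂_z| ≈ 63.8°.
Check via Clairaut: cos φ_max = |cos φ₁| · sin C = cos(36.0°)·sin(146.9°) ≈ 0.442, again giving ≈ 63.8°.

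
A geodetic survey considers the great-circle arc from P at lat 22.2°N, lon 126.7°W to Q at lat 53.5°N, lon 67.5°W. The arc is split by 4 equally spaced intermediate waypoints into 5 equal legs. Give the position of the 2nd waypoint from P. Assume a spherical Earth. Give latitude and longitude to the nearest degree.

≈ lat 38°N, lon 110°W

Convert each endpoint to a unit vector on the sphere (x = cos φ cos λ, y = cos φ sin λ, z = sin φ).
The central angle between the endpoints is δ = arccos(p₁·p₂) ≈ 0.945 rad (54.1°).
Interpolate at f = 2/5 with slerp weights a = sin((1−f)δ)/sin δ ≈ 0.663, b = sin(fδ)/sin δ ≈ 0.455.
p = a·p₁ + b·p₂ ≈ (-0.263, -0.742, 0.616); φ = arcsin(p_z) ≈ 38.06°, λ = atan2(p_y, p_x) ≈ -109.51°.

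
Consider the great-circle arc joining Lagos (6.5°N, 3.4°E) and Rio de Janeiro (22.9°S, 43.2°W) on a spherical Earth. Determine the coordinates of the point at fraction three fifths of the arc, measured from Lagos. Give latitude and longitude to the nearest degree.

Convert each endpoint to a unit vector on the sphere (x = cos φ cos λ, y = cos φ sin λ, z = sin φ).
The central angle between the endpoints is δ = arccos(p₁·p₂) ≈ 0.946 rad (54.2°).
Interpolate at f = 3/5 with slerp weights a = sin((1−f)δ)/sin δ ≈ 0.456, b = sin(fδ)/sin δ ≈ 0.663.
p = a·p₁ + b·p₂ ≈ (0.897, -0.391, -0.206); φ = arcsin(p_z) ≈ -11.91°, λ = atan2(p_y, p_x) ≈ -23.56°.

≈ 12°S, 24°W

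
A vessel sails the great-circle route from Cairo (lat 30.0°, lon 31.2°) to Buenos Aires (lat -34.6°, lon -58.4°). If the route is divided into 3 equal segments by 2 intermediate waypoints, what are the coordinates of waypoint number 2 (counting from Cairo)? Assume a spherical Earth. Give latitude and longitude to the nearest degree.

≈ lat -15°, lon -26°

The haversine formula gives a central angle δ ≈ 1.853 rad (106.2°) between the endpoints.
Interpolate at f = 2/3 with slerp weights a = sin((1−f)δ)/sin δ ≈ 0.603, b = sin(fδ)/sin δ ≈ 0.983.
p = a·p₁ + b·p₂ ≈ (0.871, -0.419, -0.257); φ = arcsin(p_z) ≈ -14.88°, λ = atan2(p_y, p_x) ≈ -25.68°.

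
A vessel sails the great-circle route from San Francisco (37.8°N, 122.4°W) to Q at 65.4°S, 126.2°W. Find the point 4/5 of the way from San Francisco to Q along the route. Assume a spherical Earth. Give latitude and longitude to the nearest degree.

≈ 45°S, 125°W

Convert each endpoint to a unit vector on the sphere (x = cos φ cos λ, y = cos φ sin λ, z = sin φ).
The central angle between the endpoints is δ = arccos(p₁·p₂) ≈ 1.802 rad (103.2°).
Interpolate at f = 4/5 with slerp weights a = sin((1−f)δ)/sin δ ≈ 0.362, b = sin(fδ)/sin δ ≈ 1.019.
p = a·p₁ + b·p₂ ≈ (-0.404, -0.584, -0.704); φ = arcsin(p_z) ≈ -44.77°, λ = atan2(p_y, p_x) ≈ -124.67°.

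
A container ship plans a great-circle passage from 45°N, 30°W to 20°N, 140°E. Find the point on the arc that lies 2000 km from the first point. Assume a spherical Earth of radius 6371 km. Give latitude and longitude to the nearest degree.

Convert each endpoint to a unit vector on the sphere (x = cos φ cos λ, y = cos φ sin λ, z = sin φ).
The central angle between the endpoints is δ = arccos(p₁·p₂) ≈ 1.996 rad (114.4°). The total great-circle distance is δ·R ≈ 1.996 × 6371 ≈ 12717 km, so the target fraction is f = 2000/12717 ≈ 0.157.
Interpolate at f ≈ 0.157 with slerp weights a = sin((1−f)δ)/sin δ ≈ 1.091, b = sin(fδ)/sin δ ≈ 0.339.
p = a·p₁ + b·p₂ ≈ (0.424, -0.181, 0.887); φ = arcsin(p_z) ≈ 62.54°, λ = atan2(p_y, p_x) ≈ -23.11°.

≈ 63°N, 23°W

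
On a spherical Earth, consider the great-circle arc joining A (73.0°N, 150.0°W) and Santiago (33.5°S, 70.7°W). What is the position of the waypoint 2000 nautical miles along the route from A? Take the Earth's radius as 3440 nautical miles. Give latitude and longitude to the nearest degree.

≈ (48°N, 100°W)

The haversine formula gives a central angle δ ≈ 2.074 rad (118.9°) between the endpoints. The total great-circle distance is δ·R ≈ 2.074 × 3440 ≈ 7136 nmi, so the target fraction is f = 2000/7136 ≈ 0.280.
Interpolate at f ≈ 0.280 with slerp weights a = sin((1−f)δ)/sin δ ≈ 1.138, b = sin(fδ)/sin δ ≈ 0.627.
p = a·p₁ + b·p₂ ≈ (-0.115, -0.660, 0.742); φ = arcsin(p_z) ≈ 47.94°, λ = atan2(p_y, p_x) ≈ -99.92°.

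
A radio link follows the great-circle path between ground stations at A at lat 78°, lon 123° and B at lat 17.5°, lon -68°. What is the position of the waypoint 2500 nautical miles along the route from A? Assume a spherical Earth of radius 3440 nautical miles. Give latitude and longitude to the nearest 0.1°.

≈ lat 60.1°, lon -71.1°

Convert each endpoint to a unit vector on the sphere (x = cos φ cos λ, y = cos φ sin λ, z = sin φ).
The central angle between the endpoints is δ = arccos(p₁·p₂) ≈ 1.471 rad (84.3°). The total great-circle distance is δ·R ≈ 1.471 × 3440 ≈ 5061 nmi, so the target fraction is f = 2500/5061 ≈ 0.494.
Interpolate at f ≈ 0.494 with slerp weights a = sin((1−f)δ)/sin δ ≈ 0.681, b = sin(fδ)/sin δ ≈ 0.668.
p = a·p₁ + b·p₂ ≈ (0.161, -0.472, 0.867); φ = arcsin(p_z) ≈ 60.09°, λ = atan2(p_y, p_x) ≈ -71.11°.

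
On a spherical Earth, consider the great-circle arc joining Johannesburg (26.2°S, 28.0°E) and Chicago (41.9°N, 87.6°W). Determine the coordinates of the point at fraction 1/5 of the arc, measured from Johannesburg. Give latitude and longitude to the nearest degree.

Convert each endpoint to a unit vector on the sphere (x = cos φ cos λ, y = cos φ sin λ, z = sin φ).
The central angle between the endpoints is δ = arccos(p₁·p₂) ≈ 2.194 rad (125.7°).
Interpolate at f = 1/5 with slerp weights a = sin((1−f)δ)/sin δ ≈ 1.210, b = sin(fδ)/sin δ ≈ 0.523.
p = a·p₁ + b·p₂ ≈ (0.975, 0.121, -0.185); φ = arcsin(p_z) ≈ -10.67°, λ = atan2(p_y, p_x) ≈ 7.07°.

≈ 11°S, 7°E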